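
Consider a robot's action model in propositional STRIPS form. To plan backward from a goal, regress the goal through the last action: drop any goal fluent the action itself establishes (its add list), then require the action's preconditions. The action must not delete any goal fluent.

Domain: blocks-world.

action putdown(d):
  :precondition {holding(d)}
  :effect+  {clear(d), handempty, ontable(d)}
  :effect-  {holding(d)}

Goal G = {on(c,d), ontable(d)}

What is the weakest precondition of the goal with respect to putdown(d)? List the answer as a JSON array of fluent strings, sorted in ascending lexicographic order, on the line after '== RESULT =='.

Regress:
  G ∩ del = {}  (empty — regression defined)
  G \ add = {on(c,d), ontable(d)} \ {clear(d), handempty, ontable(d)} = {on(c,d)}
  ∪ pre   = {on(c,d)} ∪ {holding(d)}
          = {holding(d), on(c,d)}

== RESULT ==
["holding(d)", "on(c,d)"]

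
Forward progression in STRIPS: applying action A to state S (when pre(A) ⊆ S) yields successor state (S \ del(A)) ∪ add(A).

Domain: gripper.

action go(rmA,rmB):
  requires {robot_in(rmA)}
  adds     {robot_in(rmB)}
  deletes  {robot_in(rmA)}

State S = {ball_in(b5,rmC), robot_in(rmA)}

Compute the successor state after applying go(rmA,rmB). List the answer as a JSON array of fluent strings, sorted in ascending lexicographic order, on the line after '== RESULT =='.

Compute (S \ del) ∪ add:
  pre ⊆ S: {robot_in(rmA)} ⊆ S  — applicable
  S \ del = {ball_in(b5,rmC)}
  ∪ add   = {ball_in(b5,rmC), robot_in(rmB)}

== RESULT ==
["ball_in(b5,rmC)", "robot_in(rmB)"]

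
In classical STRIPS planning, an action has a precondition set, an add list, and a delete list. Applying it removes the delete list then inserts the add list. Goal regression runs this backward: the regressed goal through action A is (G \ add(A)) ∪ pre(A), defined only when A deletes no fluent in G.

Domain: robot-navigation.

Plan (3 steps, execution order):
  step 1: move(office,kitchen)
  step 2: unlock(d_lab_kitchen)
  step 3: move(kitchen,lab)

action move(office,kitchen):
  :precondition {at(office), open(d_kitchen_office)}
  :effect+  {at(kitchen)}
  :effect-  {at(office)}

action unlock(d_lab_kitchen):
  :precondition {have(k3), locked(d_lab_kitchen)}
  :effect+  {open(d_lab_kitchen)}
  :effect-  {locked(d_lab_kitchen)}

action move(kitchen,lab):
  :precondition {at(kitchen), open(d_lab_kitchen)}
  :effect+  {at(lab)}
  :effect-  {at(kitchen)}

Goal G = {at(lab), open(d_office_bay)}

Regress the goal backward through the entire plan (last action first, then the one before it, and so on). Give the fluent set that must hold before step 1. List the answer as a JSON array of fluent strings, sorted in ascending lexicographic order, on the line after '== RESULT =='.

Regress step by step:
  through step 3 (move(kitchen,lab)): drop {at(lab)}, keep {open(d_office_bay)}, require {at(kitchen), open(d_lab_kitchen)}
    → {at(kitchen), open(d_lab_kitchen), open(d_office_bay)}
  through step 2 (unlock(d_lab_kitchen)): drop {open(d_lab_kitchen)}, keep {at(kitchen), open(d_office_bay)}, require {have(k3), locked(d_lab_kitchen)}
    → {at(kitchen), have(k3), locked(d_lab_kitchen), open(d_office_bay)}
  through step 1 (move(office,kitchen)): drop {at(kitchen)}, keep {have(k3), locked(d_lab_kitchen), open(d_office_bay)}, require {at(office), open(d_kitchen_office)}
    → {at(office), have(k3), locked(d_lab_kitchen), open(d_kitchen_office), open(d_office_bay)}

== RESULT ==
["at(office)", "have(k3)", "locked(d_lab_kitchen)", "open(d_kitchen_office)", "open(d_office_bay)"]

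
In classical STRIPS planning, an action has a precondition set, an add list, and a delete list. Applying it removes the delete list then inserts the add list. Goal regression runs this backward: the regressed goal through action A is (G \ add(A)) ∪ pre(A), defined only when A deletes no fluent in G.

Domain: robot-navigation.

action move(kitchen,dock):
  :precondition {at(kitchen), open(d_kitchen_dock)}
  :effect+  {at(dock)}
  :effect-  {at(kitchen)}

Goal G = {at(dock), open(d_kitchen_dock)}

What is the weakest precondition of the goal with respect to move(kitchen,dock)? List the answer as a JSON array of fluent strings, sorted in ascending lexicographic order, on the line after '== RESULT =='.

Regress:
  G ∩ del = {}  (empty — regression defined)
  G \ add = {at(dock), open(d_kitchen_dock)} \ {at(dock)} = {open(d_kitchen_dock)}
  ∪ pre   = {open(d_kitchen_dock)} ∪ {at(kitchen), open(d_kitchen_dock)}
          = {at(kitchen), open(d_kitchen_dock)}

== RESULT ==
["at(kitchen)", "open(d_kitchen_dock)"]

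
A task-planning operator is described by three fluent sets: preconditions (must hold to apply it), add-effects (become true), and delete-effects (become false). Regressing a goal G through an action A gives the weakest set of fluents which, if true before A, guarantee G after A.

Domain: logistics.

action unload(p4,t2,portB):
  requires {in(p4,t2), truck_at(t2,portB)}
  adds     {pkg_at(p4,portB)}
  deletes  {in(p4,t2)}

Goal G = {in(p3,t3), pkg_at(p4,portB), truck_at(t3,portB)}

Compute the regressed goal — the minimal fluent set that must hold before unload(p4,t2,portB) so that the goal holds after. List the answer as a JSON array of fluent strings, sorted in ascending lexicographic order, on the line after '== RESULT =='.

Regress:
  G ∩ del = {}  (empty — regression defined)
  G \ add = {in(p3,t3), pkg_at(p4,portB), truck_at(t3,portB)} \ {pkg_at(p4,portB)} = {in(p3,t3), truck_at(t3,portB)}
  ∪ pre   = {in(p3,t3), truck_at(t3,portB)} ∪ {in(p4,t2), truck_at(t2,portB)}
          = {in(p3,t3), in(p4,t2), truck_at(t2,portB), truck_at(t3,portB)}

== RESULT ==
["in(p3,t3)", "in(p4,t2)", "truck_at(t2,portB)", "truck_at(t3,portB)"]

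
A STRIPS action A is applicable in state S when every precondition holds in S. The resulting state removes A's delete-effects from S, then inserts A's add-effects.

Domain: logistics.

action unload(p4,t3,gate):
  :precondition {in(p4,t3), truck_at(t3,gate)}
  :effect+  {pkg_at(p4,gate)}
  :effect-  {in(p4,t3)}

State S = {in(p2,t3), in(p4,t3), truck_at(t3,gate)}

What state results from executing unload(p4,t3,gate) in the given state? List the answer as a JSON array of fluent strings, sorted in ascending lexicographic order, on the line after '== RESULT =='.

Progress:
  pre ⊆ S: {in(p4,t3), truck_at(t3,gate)} ⊆ S  — applicable
  S \ del = {in(p2,t3), truck_at(t3,gate)}
  ∪ add   = {in(p2,t3), pkg_at(p4,gate), truck_at(t3,gate)}

== RESULT ==
["in(p2,t3)", "pkg_at(p4,gate)", "truck_at(t3,gate)"]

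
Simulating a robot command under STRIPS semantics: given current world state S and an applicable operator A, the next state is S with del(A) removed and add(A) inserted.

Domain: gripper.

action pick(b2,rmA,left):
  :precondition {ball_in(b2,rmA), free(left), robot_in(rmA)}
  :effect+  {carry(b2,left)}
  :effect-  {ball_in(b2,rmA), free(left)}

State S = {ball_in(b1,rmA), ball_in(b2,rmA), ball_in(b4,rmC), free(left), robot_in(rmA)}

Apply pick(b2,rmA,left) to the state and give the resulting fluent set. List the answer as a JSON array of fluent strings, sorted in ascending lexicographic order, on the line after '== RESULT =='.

Progress:
  pre ⊆ S: {ball_in(b2,rmA), free(left), robot_in(rmA)} ⊆ S  — applicable
  S \ del = {ball_in(b1,rmA), ball_in(b4,rmC), robot_in(rmA)}
  ∪ add   = {ball_in(b1,rmA), ball_in(b4,rmC), carry(b2,left), robot_in(rmA)}

== RESULT ==
["ball_in(b1,rmA)", "ball_in(b4,rmC)", "carry(b2,left)", "robot_in(rmA)"]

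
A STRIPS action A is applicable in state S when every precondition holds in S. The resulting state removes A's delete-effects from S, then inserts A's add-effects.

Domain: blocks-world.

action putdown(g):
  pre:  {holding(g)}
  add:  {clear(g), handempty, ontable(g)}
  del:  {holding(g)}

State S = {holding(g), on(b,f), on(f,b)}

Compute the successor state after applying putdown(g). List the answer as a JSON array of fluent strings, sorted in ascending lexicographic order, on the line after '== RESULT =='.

Compute (S \ del) ∪ add:
  pre ⊆ S: {holding(g)} ⊆ S  — applicable
  S \ del = {on(b,f), on(f,b)}
  ∪ add   = {clear(g), handempty, on(b,f), on(f,b), ontable(g)}

== RESULT ==
["clear(g)", "handempty", "on(b,f)", "on(f,b)", "ontable(g)"]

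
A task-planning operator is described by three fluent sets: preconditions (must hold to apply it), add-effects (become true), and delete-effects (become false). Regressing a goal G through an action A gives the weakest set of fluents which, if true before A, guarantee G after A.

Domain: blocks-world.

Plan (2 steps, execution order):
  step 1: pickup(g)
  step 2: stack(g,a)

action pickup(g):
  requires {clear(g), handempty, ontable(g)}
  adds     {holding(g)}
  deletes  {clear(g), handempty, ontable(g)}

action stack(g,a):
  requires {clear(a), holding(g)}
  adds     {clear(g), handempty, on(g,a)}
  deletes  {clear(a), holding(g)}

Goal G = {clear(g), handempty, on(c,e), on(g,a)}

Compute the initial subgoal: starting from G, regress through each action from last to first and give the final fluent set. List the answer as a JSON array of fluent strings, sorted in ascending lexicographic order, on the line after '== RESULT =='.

Regress step by step:
  through step 2 (stack(g,a)): drop {clear(g), handempty, on(g,a)}, keep {on(c,e)}, require {clear(a), holding(g)}
    → {clear(a), holding(g), on(c,e)}
  through step 1 (pickup(g)): drop {holding(g)}, keep {clear(a), on(c,e)}, require {clear(g), handempty, ontable(g)}
    → {clear(a), clear(g), handempty, on(c,e), ontable(g)}

== RESULT ==
["clear(a)", "clear(g)", "handempty", "on(c,e)", "ontable(g)"]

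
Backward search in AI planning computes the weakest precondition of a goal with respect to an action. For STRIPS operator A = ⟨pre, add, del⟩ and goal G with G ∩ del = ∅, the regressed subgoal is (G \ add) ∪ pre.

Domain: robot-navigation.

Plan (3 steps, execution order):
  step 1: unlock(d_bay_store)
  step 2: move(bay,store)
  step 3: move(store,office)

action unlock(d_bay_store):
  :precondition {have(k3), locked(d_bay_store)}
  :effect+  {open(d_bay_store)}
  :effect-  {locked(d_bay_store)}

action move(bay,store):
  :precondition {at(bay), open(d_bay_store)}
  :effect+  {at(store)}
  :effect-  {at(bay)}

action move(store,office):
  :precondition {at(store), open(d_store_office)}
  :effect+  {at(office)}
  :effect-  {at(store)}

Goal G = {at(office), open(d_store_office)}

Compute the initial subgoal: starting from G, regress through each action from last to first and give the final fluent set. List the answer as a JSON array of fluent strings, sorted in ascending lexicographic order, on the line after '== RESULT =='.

Regress step by step:
  through step 3 (move(store,office)): drop {at(office)}, keep {open(d_store_office)}, require {at(store), open(d_store_office)}
    → {at(store), open(d_store_office)}
  through step 2 (move(bay,store)): drop {at(store)}, keep {open(d_store_office)}, require {at(bay), open(d_bay_store)}
    → {at(bay), open(d_bay_store), open(d_store_office)}
  through step 1 (unlock(d_bay_store)): drop {open(d_bay_store)}, keep {at(bay), open(d_store_office)}, require {have(k3), locked(d_bay_store)}
    → {at(bay), have(k3), locked(d_bay_store), open(d_store_office)}

== RESULT ==
["at(bay)", "have(k3)", "locked(d_bay_store)", "open(d_store_office)"]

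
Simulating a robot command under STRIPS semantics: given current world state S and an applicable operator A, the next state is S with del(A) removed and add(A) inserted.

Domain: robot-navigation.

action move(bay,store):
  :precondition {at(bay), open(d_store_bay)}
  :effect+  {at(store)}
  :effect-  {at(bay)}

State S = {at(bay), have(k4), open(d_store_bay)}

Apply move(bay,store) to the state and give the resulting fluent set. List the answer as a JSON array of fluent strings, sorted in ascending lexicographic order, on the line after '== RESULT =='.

Compute (S \ del) ∪ add:
  pre ⊆ S: {at(bay), open(d_store_bay)} ⊆ S  — applicable
  S \ del = {have(k4), open(d_store_bay)}
  ∪ add   = {at(store), have(k4), open(d_store_bay)}

== RESULT ==
["at(store)", "have(k4)", "open(d_store_bay)"]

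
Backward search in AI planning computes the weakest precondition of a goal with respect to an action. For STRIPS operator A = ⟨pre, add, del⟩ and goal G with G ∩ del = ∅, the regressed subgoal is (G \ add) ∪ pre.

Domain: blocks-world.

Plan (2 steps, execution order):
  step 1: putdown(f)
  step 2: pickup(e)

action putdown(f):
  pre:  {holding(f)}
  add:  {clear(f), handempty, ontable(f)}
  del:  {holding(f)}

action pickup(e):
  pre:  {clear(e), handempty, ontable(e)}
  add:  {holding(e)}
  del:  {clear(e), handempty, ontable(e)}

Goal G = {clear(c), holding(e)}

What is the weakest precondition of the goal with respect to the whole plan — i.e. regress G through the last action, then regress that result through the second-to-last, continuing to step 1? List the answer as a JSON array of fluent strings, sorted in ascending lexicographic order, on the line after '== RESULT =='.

Work backward from the goal:
  through step 2 (pickup(e)): drop {holding(e)}, keep {clear(c)}, require {clear(e), handempty, ontable(e)}
    → {clear(c), clear(e), handempty, ontable(e)}
  through step 1 (putdown(f)): drop {handempty}, keep {clear(c), clear(e), ontable(e)}, require {holding(f)}
    → {clear(c), clear(e), holding(f), ontable(e)}

== RESULT ==
["clear(c)", "clear(e)", "holding(f)", "ontable(e)"]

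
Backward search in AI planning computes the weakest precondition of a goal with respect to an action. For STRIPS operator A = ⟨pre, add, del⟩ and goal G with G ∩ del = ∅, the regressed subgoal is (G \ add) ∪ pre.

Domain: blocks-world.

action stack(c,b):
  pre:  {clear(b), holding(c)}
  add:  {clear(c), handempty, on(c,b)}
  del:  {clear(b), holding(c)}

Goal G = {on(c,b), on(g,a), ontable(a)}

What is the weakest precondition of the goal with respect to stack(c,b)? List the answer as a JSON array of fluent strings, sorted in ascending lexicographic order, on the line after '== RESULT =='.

Compute (G \ add) ∪ pre:
  G ∩ del = {}  (empty — regression defined)
  G \ add = {on(c,b), on(g,a), ontable(a)} \ {clear(c), handempty, on(c,b)} = {on(g,a), ontable(a)}
  ∪ pre   = {on(g,a), ontable(a)} ∪ {clear(b), holding(c)}
          = {clear(b), holding(c), on(g,a), ontable(a)}

== RESULT ==
["clear(b)", "holding(c)", "on(g,a)", "ontable(a)"]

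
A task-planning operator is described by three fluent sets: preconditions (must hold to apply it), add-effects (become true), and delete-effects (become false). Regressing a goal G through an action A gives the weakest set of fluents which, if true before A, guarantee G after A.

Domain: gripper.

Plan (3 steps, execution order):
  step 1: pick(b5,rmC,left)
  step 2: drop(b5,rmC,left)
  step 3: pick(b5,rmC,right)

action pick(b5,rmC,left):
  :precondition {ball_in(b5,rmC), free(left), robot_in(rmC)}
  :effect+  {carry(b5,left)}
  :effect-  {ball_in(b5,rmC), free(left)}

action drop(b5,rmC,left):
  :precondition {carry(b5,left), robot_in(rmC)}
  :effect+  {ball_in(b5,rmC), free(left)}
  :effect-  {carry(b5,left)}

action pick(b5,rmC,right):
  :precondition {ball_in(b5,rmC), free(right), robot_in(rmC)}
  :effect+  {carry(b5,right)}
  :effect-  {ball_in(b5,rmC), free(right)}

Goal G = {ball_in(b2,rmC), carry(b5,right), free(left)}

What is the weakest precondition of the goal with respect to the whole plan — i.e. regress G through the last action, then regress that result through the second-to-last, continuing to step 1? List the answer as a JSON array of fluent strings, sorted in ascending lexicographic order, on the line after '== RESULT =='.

Work backward from the goal:
  through step 3 (pick(b5,rmC,right)): drop {carry(b5,right)}, keep {ball_in(b2,rmC), free(left)}, require {ball_in(b5,rmC), free(right), robot_in(rmC)}
    → {ball_in(b2,rmC), ball_in(b5,rmC), free(left), free(right), robot_in(rmC)}
  through step 2 (drop(b5,rmC,left)): drop {ball_in(b5,rmC), free(left)}, keep {ball_in(b2,rmC), free(right), robot_in(rmC)}, require {carry(b5,left), robot_in(rmC)}
    → {ball_in(b2,rmC), carry(b5,left), free(right), robot_in(rmC)}
  through step 1 (pick(b5,rmC,left)): drop {carry(b5,left)}, keep {ball_in(b2,rmC), free(right), robot_in(rmC)}, require {ball_in(b5,rmC), free(left), robot_in(rmC)}
    → {ball_in(b2,rmC), ball_in(b5,rmC), free(left), free(right), robot_in(rmC)}

== RESULT ==
["ball_in(b2,rmC)", "ball_in(b5,rmC)", "free(left)", "free(right)", "robot_in(rmC)"]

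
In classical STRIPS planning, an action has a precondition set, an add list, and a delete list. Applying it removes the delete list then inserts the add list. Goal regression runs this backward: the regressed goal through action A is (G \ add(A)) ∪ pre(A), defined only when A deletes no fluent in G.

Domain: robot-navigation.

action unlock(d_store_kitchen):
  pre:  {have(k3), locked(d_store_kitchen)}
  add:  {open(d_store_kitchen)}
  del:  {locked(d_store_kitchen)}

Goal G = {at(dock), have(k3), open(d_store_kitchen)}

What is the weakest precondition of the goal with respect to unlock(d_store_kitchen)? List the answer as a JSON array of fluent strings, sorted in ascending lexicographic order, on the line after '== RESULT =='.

Compute (G \ add) ∪ pre:
  G ∩ del = {}  (empty — regression defined)
  G \ add = {at(dock), have(k3), open(d_store_kitchen)} \ {open(d_store_kitchen)} = {at(dock), have(k3)}
  ∪ pre   = {at(dock), have(k3)} ∪ {have(k3), locked(d_store_kitchen)}
          = {at(dock), have(k3), locked(d_store_kitchen)}

== RESULT ==
["at(dock)", "have(k3)", "locked(d_store_kitchen)"]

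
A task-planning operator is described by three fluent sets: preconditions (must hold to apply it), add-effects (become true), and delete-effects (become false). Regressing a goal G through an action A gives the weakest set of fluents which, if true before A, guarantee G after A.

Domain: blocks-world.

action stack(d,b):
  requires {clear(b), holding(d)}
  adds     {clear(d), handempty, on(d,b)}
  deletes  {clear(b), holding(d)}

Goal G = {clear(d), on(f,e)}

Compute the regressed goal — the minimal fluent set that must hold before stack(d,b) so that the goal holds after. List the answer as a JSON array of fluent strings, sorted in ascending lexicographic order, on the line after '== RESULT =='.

Regress:
  G ∩ del = {}  (empty — regression defined)
  G \ add = {clear(d), on(f,e)} \ {clear(d), handempty, on(d,b)} = {on(f,e)}
  ∪ pre   = {on(f,e)} ∪ {clear(b), holding(d)}
          = {clear(b), holding(d), on(f,e)}

== RESULT ==
["clear(b)", "holding(d)", "on(f,e)"]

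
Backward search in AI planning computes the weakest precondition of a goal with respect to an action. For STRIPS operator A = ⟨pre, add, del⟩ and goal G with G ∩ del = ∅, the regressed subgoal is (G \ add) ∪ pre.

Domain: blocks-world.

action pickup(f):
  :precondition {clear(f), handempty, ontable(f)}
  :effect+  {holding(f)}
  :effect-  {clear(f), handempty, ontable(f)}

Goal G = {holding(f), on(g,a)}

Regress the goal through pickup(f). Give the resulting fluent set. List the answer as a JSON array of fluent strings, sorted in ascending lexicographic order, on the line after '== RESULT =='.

Regress:
  G ∩ del = {}  (empty — regression defined)
  G \ add = {holding(f), on(g,a)} \ {holding(f)} = {on(g,a)}
  ∪ pre   = {on(g,a)} ∪ {clear(f), handempty, ontable(f)}
          = {clear(f), handempty, on(g,a), ontable(f)}

== RESULT ==
["clear(f)", "handempty", "on(g,a)", "ontable(f)"]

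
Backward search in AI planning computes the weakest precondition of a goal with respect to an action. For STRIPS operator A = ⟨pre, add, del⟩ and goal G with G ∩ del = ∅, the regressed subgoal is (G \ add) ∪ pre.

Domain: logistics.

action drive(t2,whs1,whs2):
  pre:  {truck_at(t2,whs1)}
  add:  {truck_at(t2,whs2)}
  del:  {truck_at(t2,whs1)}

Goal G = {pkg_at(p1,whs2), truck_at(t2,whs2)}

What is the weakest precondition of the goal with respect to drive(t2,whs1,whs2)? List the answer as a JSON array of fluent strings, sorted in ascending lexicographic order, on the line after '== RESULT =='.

Compute (G \ add) ∪ pre:
  G ∩ del = {}  (empty — regression defined)
  G \ add = {pkg_at(p1,whs2), truck_at(t2,whs2)} \ {truck_at(t2,whs2)} = {pkg_at(p1,whs2)}
  ∪ pre   = {pkg_at(p1,whs2)} ∪ {truck_at(t2,whs1)}
          = {pkg_at(p1,whs2), truck_at(t2,whs1)}

== RESULT ==
["pkg_at(p1,whs2)", "truck_at(t2,whs1)"]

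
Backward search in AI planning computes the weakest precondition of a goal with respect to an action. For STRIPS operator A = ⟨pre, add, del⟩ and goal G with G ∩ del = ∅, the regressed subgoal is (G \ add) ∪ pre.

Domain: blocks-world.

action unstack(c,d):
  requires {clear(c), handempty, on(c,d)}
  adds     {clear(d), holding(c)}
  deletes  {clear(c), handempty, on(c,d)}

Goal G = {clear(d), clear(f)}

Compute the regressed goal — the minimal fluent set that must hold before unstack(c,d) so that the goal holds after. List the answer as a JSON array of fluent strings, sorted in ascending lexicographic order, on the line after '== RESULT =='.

Compute (G \ add) ∪ pre:
  G ∩ del = {}  (empty — regression defined)
  G \ add = {clear(d), clear(f)} \ {clear(d), holding(c)} = {clear(f)}
  ∪ pre   = {clear(f)} ∪ {clear(c), handempty, on(c,d)}
          = {clear(c), clear(f), handempty, on(c,d)}

== RESULT ==
["clear(c)", "clear(f)", "handempty", "on(c,d)"]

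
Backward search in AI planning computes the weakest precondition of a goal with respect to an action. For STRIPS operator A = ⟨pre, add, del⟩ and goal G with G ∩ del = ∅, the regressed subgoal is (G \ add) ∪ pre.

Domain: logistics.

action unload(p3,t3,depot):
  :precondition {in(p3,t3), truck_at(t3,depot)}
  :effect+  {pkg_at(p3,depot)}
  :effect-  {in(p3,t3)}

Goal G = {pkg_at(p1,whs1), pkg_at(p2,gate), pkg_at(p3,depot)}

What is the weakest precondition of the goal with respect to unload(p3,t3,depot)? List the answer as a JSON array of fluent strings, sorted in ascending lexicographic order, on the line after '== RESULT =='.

Regress:
  G ∩ del = {}  (empty — regression defined)
  G \ add = {pkg_at(p1,whs1), pkg_at(p2,gate), pkg_at(p3,depot)} \ {pkg_at(p3,depot)} = {pkg_at(p1,whs1), pkg_at(p2,gate)}
  ∪ pre   = {pkg_at(p1,whs1), pkg_at(p2,gate)} ∪ {in(p3,t3), truck_at(t3,depot)}
          = {in(p3,t3), pkg_at(p1,whs1), pkg_at(p2,gate), truck_at(t3,depot)}

== RESULT ==
["in(p3,t3)", "pkg_at(p1,whs1)", "pkg_at(p2,gate)", "truck_at(t3,depot)"]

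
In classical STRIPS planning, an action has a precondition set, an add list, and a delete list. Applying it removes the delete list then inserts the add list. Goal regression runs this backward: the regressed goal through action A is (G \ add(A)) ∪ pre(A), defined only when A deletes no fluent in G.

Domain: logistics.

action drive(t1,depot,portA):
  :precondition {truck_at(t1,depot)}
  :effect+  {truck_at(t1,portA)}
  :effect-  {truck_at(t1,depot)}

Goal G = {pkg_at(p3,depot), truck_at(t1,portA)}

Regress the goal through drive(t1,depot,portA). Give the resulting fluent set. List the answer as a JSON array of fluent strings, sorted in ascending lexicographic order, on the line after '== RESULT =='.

Compute (G \ add) ∪ pre:
  G ∩ del = {}  (empty — regression defined)
  G \ add = {pkg_at(p3,depot), truck_at(t1,portA)} \ {truck_at(t1,portA)} = {pkg_at(p3,depot)}
  ∪ pre   = {pkg_at(p3,depot)} ∪ {truck_at(t1,depot)}
          = {pkg_at(p3,depot), truck_at(t1,depot)}

== RESULT ==
["pkg_at(p3,depot)", "truck_at(t1,depot)"]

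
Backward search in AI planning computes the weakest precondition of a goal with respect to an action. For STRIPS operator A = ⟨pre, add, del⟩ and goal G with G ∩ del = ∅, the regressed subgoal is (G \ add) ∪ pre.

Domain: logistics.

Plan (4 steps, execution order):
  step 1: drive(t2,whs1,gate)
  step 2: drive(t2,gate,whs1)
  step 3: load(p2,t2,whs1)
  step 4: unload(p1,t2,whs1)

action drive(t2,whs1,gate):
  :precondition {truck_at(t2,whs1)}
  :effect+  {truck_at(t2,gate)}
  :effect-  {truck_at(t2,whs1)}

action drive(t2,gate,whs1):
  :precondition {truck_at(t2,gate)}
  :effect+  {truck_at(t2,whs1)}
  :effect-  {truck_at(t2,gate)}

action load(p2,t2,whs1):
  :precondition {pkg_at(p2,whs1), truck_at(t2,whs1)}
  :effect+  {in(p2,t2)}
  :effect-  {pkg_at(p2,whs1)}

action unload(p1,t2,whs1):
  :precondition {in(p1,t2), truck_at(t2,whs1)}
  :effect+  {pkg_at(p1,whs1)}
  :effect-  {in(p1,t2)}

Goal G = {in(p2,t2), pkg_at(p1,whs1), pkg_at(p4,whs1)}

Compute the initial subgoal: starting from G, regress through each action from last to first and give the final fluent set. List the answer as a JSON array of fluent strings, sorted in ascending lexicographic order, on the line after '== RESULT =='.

Regress step by step:
  through step 4 (unload(p1,t2,whs1)): drop {pkg_at(p1,whs1)}, keep {in(p2,t2), pkg_at(p4,whs1)}, require {in(p1,t2), truck_at(t2,whs1)}
    → {in(p1,t2), in(p2,t2), pkg_at(p4,whs1), truck_at(t2,whs1)}
  through step 3 (load(p2,t2,whs1)): drop {in(p2,t2)}, keep {in(p1,t2), pkg_at(p4,whs1), truck_at(t2,whs1)}, require {pkg_at(p2,whs1), truck_at(t2,whs1)}
    → {in(p1,t2), pkg_at(p2,whs1), pkg_at(p4,whs1), truck_at(t2,whs1)}
  through step 2 (drive(t2,gate,whs1)): drop {truck_at(t2,whs1)}, keep {in(p1,t2), pkg_at(p2,whs1), pkg_at(p4,whs1)}, require {truck_at(t2,gate)}
    → {in(p1,t2), pkg_at(p2,whs1), pkg_at(p4,whs1), truck_at(t2,gate)}
  through step 1 (drive(t2,whs1,gate)): drop {truck_at(t2,gate)}, keep {in(p1,t2), pkg_at(p2,whs1), pkg_at(p4,whs1)}, require {truck_at(t2,whs1)}
    → {in(p1,t2), pkg_at(p2,whs1), pkg_at(p4,whs1), truck_at(t2,whs1)}

== RESULT ==
["in(p1,t2)", "pkg_at(p2,whs1)", "pkg_at(p4,whs1)", "truck_at(t2,whs1)"]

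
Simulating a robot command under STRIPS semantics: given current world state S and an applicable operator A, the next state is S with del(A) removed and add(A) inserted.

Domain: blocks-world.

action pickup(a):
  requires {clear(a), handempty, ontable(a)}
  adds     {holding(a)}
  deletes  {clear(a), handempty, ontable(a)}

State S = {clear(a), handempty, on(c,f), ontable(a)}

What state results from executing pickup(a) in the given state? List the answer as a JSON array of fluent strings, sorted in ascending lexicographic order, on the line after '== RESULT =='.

Compute (S \ del) ∪ add:
  pre ⊆ S: {clear(a), handempty, ontable(a)} ⊆ S  — applicable
  S \ del = {on(c,f)}
  ∪ add   = {holding(a), on(c,f)}

== RESULT ==
["holding(a)", "on(c,f)"]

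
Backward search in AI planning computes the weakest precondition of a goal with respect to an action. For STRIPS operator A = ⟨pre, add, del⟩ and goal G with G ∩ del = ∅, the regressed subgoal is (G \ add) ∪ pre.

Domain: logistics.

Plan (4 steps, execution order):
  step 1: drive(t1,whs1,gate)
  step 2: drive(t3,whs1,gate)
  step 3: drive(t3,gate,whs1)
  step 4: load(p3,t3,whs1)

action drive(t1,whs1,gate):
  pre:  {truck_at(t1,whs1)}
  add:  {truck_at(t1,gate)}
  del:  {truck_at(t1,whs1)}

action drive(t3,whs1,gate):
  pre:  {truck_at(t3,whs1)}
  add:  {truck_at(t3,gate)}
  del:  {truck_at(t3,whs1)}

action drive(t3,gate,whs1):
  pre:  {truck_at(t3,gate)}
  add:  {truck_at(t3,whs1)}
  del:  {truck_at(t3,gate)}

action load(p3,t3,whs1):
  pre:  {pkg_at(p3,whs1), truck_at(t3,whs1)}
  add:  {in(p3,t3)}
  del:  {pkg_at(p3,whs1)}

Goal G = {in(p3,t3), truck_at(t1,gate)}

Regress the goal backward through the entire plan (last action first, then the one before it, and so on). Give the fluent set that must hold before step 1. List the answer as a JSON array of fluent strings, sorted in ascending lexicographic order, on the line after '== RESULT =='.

Work backward from the goal:
  through step 4 (load(p3,t3,whs1)): drop {in(p3,t3)}, keep {truck_at(t1,gate)}, require {pkg_at(p3,whs1), truck_at(t3,whs1)}
    → {pkg_at(p3,whs1), truck_at(t1,gate), truck_at(t3,whs1)}
  through step 3 (drive(t3,gate,whs1)): drop {truck_at(t3,whs1)}, keep {pkg_at(p3,whs1), truck_at(t1,gate)}, require {truck_at(t3,gate)}
    → {pkg_at(p3,whs1), truck_at(t1,gate), truck_at(t3,gate)}
  through step 2 (drive(t3,whs1,gate)): drop {truck_at(t3,gate)}, keep {pkg_at(p3,whs1), truck_at(t1,gate)}, require {truck_at(t3,whs1)}
    → {pkg_at(p3,whs1), truck_at(t1,gate), truck_at(t3,whs1)}
  through step 1 (drive(t1,whs1,gate)): drop {truck_at(t1,gate)}, keep {pkg_at(p3,whs1), truck_at(t3,whs1)}, require {truck_at(t1,whs1)}
    → {pkg_at(p3,whs1), truck_at(t1,whs1), truck_at(t3,whs1)}

== RESULT ==
["pkg_at(p3,whs1)", "truck_at(t1,whs1)", "truck_at(t3,whs1)"]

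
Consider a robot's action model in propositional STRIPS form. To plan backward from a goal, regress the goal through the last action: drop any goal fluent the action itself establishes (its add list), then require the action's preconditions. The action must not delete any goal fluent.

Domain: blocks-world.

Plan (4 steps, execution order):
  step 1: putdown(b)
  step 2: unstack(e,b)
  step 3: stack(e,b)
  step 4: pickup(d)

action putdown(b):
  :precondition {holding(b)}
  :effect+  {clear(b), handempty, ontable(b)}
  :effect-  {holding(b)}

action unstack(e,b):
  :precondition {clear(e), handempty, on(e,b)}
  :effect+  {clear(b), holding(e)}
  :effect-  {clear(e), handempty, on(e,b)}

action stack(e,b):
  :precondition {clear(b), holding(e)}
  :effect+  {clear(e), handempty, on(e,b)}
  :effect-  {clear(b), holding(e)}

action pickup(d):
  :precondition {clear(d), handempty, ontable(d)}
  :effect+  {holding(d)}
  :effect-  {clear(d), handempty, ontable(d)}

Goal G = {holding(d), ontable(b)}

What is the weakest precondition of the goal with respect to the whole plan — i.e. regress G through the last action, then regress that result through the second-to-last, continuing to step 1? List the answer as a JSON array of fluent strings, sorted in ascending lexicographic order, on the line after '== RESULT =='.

Work backward from the goal:
  through step 4 (pickup(d)): drop {holding(d)}, keep {ontable(b)}, require {clear(d), handempty, ontable(d)}
    → {clear(d), handempty, ontable(b), ontable(d)}
  through step 3 (stack(e,b)): drop {handempty}, keep {clear(d), ontable(b), ontable(d)}, require {clear(b), holding(e)}
    → {clear(b), clear(d), holding(e), ontable(b), ontable(d)}
  through step 2 (unstack(e,b)): drop {clear(b), holding(e)}, keep {clear(d), ontable(b), ontable(d)}, require {clear(e), handempty, on(e,b)}
    → {clear(d), clear(e), handempty, on(e,b), ontable(b), ontable(d)}
  through step 1 (putdown(b)): drop {handempty, ontable(b)}, keep {clear(d), clear(e), on(e,b), ontable(d)}, require {holding(b)}
    → {clear(d), clear(e), holding(b), on(e,b), ontable(d)}

== RESULT ==
["clear(d)", "clear(e)", "holding(b)", "on(e,b)", "ontable(d)"]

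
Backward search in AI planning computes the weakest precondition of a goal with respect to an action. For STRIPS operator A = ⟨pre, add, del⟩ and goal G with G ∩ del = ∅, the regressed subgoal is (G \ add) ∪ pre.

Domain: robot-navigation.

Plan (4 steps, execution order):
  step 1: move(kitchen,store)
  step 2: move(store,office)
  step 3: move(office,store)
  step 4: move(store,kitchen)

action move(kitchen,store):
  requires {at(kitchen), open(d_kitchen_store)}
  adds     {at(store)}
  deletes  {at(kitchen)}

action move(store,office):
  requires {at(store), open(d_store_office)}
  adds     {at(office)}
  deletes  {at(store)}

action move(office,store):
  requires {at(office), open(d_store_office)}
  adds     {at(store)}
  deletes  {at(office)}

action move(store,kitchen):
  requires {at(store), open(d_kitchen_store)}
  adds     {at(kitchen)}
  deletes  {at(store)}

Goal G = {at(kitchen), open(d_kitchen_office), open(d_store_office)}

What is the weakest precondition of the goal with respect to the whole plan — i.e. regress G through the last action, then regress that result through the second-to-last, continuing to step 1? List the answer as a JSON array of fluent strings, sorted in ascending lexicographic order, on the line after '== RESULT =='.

Regress step by step:
  through step 4 (move(store,kitchen)): drop {at(kitchen)}, keep {open(d_kitchen_office), open(d_store_office)}, require {at(store), open(d_kitchen_store)}
    → {at(store), open(d_kitchen_office), open(d_kitchen_store), open(d_store_office)}
  through step 3 (move(office,store)): drop {at(store)}, keep {open(d_kitchen_office), open(d_kitchen_store), open(d_store_office)}, require {at(office), open(d_store_office)}
    → {at(office), open(d_kitchen_office), open(d_kitchen_store), open(d_store_office)}
  through step 2 (move(store,office)): drop {at(office)}, keep {open(d_kitchen_office), open(d_kitchen_store), open(d_store_office)}, require {at(store), open(d_store_office)}
    → {at(store), open(d_kitchen_office), open(d_kitchen_store), open(d_store_office)}
  through step 1 (move(kitchen,store)): drop {at(store)}, keep {open(d_kitchen_office), open(d_kitchen_store), open(d_store_office)}, require {at(kitchen), open(d_kitchen_store)}
    → {at(kitchen), open(d_kitchen_office), open(d_kitchen_store), open(d_store_office)}

== RESULT ==
["at(kitchen)", "open(d_kitchen_office)", "open(d_kitchen_store)", "open(d_store_office)"]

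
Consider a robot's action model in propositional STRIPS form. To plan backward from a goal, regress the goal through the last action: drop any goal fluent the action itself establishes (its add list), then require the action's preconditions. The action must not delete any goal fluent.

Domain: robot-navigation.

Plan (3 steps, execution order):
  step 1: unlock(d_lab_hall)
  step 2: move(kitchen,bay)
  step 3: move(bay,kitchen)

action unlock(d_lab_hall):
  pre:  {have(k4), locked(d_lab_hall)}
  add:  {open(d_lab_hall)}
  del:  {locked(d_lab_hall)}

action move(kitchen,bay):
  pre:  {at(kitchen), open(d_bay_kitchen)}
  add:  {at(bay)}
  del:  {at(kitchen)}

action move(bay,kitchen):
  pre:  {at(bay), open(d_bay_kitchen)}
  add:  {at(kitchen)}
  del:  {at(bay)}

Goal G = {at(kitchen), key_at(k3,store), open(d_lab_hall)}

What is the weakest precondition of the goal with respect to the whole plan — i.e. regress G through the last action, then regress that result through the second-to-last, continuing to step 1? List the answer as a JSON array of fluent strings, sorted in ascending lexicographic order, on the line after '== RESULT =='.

Work backward from the goal:
  through step 3 (move(bay,kitchen)): drop {at(kitchen)}, keep {key_at(k3,store), open(d_lab_hall)}, require {at(bay), open(d_bay_kitchen)}
    → {at(bay), key_at(k3,store), open(d_bay_kitchen), open(d_lab_hall)}
  through step 2 (move(kitchen,bay)): drop {at(bay)}, keep {key_at(k3,store), open(d_bay_kitchen), open(d_lab_hall)}, require {at(kitchen), open(d_bay_kitchen)}
    → {at(kitchen), key_at(k3,store), open(d_bay_kitchen), open(d_lab_hall)}
  through step 1 (unlock(d_lab_hall)): drop {open(d_lab_hall)}, keep {at(kitchen), key_at(k3,store), open(d_bay_kitchen)}, require {have(k4), locked(d_lab_hall)}
    → {at(kitchen), have(k4), key_at(k3,store), locked(d_lab_hall), open(d_bay_kitchen)}

== RESULT ==
["at(kitchen)", "have(k4)", "key_at(k3,store)", "locked(d_lab_hall)", "open(d_bay_kitchen)"]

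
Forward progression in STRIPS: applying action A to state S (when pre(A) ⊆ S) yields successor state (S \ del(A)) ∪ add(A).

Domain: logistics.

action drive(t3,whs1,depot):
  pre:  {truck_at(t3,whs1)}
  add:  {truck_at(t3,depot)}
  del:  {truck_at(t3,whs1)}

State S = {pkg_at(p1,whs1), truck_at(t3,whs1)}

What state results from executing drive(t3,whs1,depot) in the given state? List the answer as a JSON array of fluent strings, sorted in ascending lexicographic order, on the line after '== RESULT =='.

Progress:
  pre ⊆ S: {truck_at(t3,whs1)} ⊆ S  — applicable
  S \ del = {pkg_at(p1,whs1)}
  ∪ add   = {pkg_at(p1,whs1), truck_at(t3,depot)}

== RESULT ==
["pkg_at(p1,whs1)", "truck_at(t3,depot)"]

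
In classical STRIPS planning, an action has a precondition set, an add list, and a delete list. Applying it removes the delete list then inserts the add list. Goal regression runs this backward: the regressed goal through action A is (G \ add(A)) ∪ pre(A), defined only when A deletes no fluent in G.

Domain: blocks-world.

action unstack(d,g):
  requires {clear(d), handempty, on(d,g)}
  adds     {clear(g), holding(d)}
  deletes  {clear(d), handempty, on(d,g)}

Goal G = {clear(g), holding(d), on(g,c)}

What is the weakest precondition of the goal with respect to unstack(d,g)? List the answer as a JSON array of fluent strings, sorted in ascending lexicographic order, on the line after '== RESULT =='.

Regress:
  G ∩ del = {}  (empty — regression defined)
  G \ add = {clear(g), holding(d), on(g,c)} \ {clear(g), holding(d)} = {on(g,c)}
  ∪ pre   = {on(g,c)} ∪ {clear(d), handempty, on(d,g)}
          = {clear(d), handempty, on(d,g), on(g,c)}

== RESULT ==
["clear(d)", "handempty", "on(d,g)", "on(g,c)"]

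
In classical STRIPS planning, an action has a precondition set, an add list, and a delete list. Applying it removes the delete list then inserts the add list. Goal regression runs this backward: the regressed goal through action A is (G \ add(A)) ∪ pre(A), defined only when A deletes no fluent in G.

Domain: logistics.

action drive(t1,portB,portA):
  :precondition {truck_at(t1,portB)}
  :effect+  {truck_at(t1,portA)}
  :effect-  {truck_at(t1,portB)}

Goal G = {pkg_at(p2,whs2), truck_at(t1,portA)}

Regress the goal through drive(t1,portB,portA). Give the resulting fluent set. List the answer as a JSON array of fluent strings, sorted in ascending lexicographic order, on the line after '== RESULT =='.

Regress:
  G ∩ del = {}  (empty — regression defined)
  G \ add = {pkg_at(p2,whs2), truck_at(t1,portA)} \ {truck_at(t1,portA)} = {pkg_at(p2,whs2)}
  ∪ pre   = {pkg_at(p2,whs2)} ∪ {truck_at(t1,portB)}
          = {pkg_at(p2,whs2), truck_at(t1,portB)}

== RESULT ==
["pkg_at(p2,whs2)", "truck_at(t1,portB)"]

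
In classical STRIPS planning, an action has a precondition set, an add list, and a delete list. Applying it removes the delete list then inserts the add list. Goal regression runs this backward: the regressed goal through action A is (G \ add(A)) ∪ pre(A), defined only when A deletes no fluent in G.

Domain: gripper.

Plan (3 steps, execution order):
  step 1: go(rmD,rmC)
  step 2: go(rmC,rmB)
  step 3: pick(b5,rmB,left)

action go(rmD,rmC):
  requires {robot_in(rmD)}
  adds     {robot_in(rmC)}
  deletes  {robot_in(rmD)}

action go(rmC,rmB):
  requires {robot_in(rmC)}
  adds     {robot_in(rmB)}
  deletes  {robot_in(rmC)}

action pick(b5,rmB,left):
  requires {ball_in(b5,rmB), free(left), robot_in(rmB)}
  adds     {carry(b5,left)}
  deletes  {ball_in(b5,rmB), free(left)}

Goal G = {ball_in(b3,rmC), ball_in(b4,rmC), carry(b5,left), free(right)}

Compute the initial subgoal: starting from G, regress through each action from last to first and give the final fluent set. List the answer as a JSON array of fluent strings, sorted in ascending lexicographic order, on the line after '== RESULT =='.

Work backward from the goal:
  through step 3 (pick(b5,rmB,left)): drop {carry(b5,left)}, keep {ball_in(b3,rmC), ball_in(b4,rmC), free(right)}, require {ball_in(b5,rmB), free(left), robot_in(rmB)}
    → {ball_in(b3,rmC), ball_in(b4,rmC), ball_in(b5,rmB), free(left), free(right), robot_in(rmB)}
  through step 2 (go(rmC,rmB)): drop {robot_in(rmB)}, keep {ball_in(b3,rmC), ball_in(b4,rmC), ball_in(b5,rmB), free(left), free(right)}, require {robot_in(rmC)}
    → {ball_in(b3,rmC), ball_in(b4,rmC), ball_in(b5,rmB), free(left), free(right), robot_in(rmC)}
  through step 1 (go(rmD,rmC)): drop {robot_in(rmC)}, keep {ball_in(b3,rmC), ball_in(b4,rmC), ball_in(b5,rmB), free(left), free(right)}, require {robot_in(rmD)}
    → {ball_in(b3,rmC), ball_in(b4,rmC), ball_in(b5,rmB), free(left), free(right), robot_in(rmD)}

== RESULT ==
["ball_in(b3,rmC)", "ball_in(b4,rmC)", "ball_in(b5,rmB)", "free(left)", "free(right)", "robot_in(rmD)"]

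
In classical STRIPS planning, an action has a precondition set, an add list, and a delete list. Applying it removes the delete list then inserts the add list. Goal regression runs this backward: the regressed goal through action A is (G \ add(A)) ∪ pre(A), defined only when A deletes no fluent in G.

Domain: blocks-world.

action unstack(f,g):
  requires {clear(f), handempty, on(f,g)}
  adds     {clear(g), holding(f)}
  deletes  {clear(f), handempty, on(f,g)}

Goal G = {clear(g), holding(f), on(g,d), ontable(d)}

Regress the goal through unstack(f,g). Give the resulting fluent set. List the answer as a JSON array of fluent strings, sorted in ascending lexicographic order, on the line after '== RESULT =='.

Compute (G \ add) ∪ pre:
  G ∩ del = {}  (empty — regression defined)
  G \ add = {clear(g), holding(f), on(g,d), ontable(d)} \ {clear(g), holding(f)} = {on(g,d), ontable(d)}
  ∪ pre   = {on(g,d), ontable(d)} ∪ {clear(f), handempty, on(f,g)}
          = {clear(f), handempty, on(f,g), on(g,d), ontable(d)}

== RESULT ==
["clear(f)", "handempty", "on(f,g)", "on(g,d)", "ontable(d)"]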